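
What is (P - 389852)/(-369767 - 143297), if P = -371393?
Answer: 761245/513064 ≈ 1.4837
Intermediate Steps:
(P - 389852)/(-369767 - 143297) = (-371393 - 389852)/(-369767 - 143297) = -761245/(-513064) = -761245*(-1/513064) = 761245/513064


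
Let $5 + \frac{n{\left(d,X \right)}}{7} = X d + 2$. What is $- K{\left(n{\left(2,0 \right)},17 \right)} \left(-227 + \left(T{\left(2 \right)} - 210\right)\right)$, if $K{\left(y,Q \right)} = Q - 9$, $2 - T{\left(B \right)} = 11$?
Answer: $3568$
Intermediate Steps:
$T{\left(B \right)} = -9$ ($T{\left(B \right)} = 2 - 11 = -9$)
$n{\left(d,X \right)} = -21 + 7 X d$ ($n{\left(d,X \right)} = -35 + 7 \left(X d + 2\right) = -35 + 7 \left(2 + X d\right) = -35 + \left(14 + 7 X d\right) = -21 + 7 X d$)
$K{\left(y,Q \right)} = -9 + Q$
$- K{\left(n{\left(2,0 \right)},17 \right)} \left(-227 + \left(T{\left(2 \right)} - 210\right)\right) = - \left(-9 + 17\right) \left(-227 - 219\right) = - 8 \left(-227 - 219\right) = - 8 \left(-446\right) = \left(-1\right) \left(-3568\right) = 3568$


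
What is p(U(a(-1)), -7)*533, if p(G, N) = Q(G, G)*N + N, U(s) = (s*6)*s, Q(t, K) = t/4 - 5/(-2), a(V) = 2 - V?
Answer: -63427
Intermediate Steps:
Q(t, K) = 5/2 + t/4 (Q(t, K) = t*(¼) - 5*(-½) = t/4 + 5/2 = 5/2 + t/4)
U(s) = 6*s² (U(s) = (6*s)*s = 6*s²)
p(G, N) = N + N*(5/2 + G/4) (p(G, N) = (5/2 + G/4)*N + N = N*(5/2 + G/4) + N = N + N*(5/2 + G/4))
p(U(a(-1)), -7)*533 = ((¼)*(-7)*(14 + 6*(2 - 1*(-1))²))*533 = ((¼)*(-7)*(14 + 6*(2 + 1)²))*533 = ((¼)*(-7)*(14 + 6*3²))*533 = ((¼)*(-7)*(14 + 6*9))*533 = ((¼)*(-7)*(14 + 54))*533 = ((¼)*(-7)*68)*533 = -119*533 = -63427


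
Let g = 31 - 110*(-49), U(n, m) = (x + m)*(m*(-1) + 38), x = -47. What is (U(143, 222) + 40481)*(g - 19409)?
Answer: -115834628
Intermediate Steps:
U(n, m) = (-47 + m)*(38 - m) (U(n, m) = (-47 + m)*(m*(-1) + 38) = (-47 + m)*(-m + 38) = (-47 + m)*(38 - m))
g = 5421 (g = 31 + 5390 = 5421)
(U(143, 222) + 40481)*(g - 19409) = ((-1786 - 1*222² + 85*222) + 40481)*(5421 - 19409) = ((-1786 - 1*49284 + 18870) + 40481)*(-13988) = ((-1786 - 49284 + 18870) + 40481)*(-13988) = (-32200 + 40481)*(-13988) = 8281*(-13988) = -115834628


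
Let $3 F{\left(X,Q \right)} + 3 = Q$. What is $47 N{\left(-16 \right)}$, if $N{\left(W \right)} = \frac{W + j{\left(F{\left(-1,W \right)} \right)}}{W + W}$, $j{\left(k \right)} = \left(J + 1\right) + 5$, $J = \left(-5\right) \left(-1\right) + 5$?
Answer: $0$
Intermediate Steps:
$J = 10$ ($J = 5 + 5 = 10$)
$F{\left(X,Q \right)} = -1 + \frac{Q}{3}$
$j{\left(k \right)} = 16$ ($j{\left(k \right)} = \left(10 + 1\right) + 5 = 11 + 5 = 16$)
$N{\left(W \right)} = \frac{16 + W}{2 W}$ ($N{\left(W \right)} = \frac{W + 16}{W + W} = \frac{16 + W}{2 W}$)
$47 N{\left(-16 \right)} = 47 \frac{16 - 16}{2 \left(-16\right)} = 47 \cdot \frac{1}{2} \left(- \frac{1}{16}\right) 0 = 47 \cdot 0 = 0$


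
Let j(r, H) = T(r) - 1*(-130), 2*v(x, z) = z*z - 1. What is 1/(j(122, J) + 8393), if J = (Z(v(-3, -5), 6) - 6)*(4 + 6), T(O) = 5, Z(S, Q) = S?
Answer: 1/8528 ≈ 0.00011726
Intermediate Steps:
v(x, z) = -½ + z²/2 (v(x, z) = (z*z - 1)/2 = (z² - 1)/2 = (-1 + z²)/2 = -½ + z²/2)
J = 60 (J = ((-½ + (½)*(-5)²) - 6)*(4 + 6) = ((-½ + (½)*25) - 6)*10 = ((-½ + 25/2) - 6)*10 = (12 - 6)*10 = 6*10 = 60)
j(r, H) = 135 (j(r, H) = 5 - 1*(-130) = 5 + 130 = 135)
1/(j(122, J) + 8393) = 1/(135 + 8393) = 1/8528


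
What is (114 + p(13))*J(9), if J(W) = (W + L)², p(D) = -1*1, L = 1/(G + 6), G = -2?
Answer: 154697/16 ≈ 9668.6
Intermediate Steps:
L = ¼ (L = 1/(-2 + 6) = 1/4 = ¼ ≈ 0.25000)
p(D) = -1
J(W) = (¼ + W)² (J(W) = (W + ¼)² = (¼ + W)²)
(114 + p(13))*J(9) = (114 - 1)*((1 + 4*9)²/16) = 113*((1 + 36)²/16) = 113*((1/16)*37²) = 113*((1/16)*1369) = 113*(1369/16) = 154697/16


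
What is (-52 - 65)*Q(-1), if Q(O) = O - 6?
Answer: 819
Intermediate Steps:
Q(O) = -6 + O
(-52 - 65)*Q(-1) = (-52 - 65)*(-6 - 1) = -117*(-7) = 819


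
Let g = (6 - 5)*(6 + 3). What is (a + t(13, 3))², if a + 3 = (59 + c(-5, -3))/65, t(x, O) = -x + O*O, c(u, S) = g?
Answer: 149769/4225 ≈ 35.448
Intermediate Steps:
g = 9 (g = 1*9 = 9)
c(u, S) = 9
t(x, O) = O² - x (t(x, O) = -x + O² = O² - x)
a = -127/65 (a = -3 + (59 + 9)/65 = -3 + 68*(1/65) = -3 + 68/65 = -127/65 ≈ -1.9538)
(a + t(13, 3))² = (-127/65 + (3² - 1*13))² = (-127/65 + (9 - 13))² = (-127/65 - 4)² = (-387/65)² = 149769/4225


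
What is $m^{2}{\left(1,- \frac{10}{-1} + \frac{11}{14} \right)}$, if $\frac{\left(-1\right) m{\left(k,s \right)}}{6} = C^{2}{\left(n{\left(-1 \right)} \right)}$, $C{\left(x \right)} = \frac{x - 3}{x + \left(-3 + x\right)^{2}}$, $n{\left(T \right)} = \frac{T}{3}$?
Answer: $\frac{29160000}{88529281} \approx 0.32938$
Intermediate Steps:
$n{\left(T \right)} = \frac{T}{3}$ ($n{\left(T \right)} = T \frac{1}{3} = \frac{T}{3}$)
$C{\left(x \right)} = \frac{-3 + x}{x + \left(-3 + x\right)^{2}}$
$m{\left(k,s \right)} = - \frac{5400}{9409}$ ($m{\left(k,s \right)} = - 6 \left(\frac{-3 + \frac{1}{3} \left(-1\right)}{\frac{1}{3} \left(-1\right) + \left(-3 + \frac{1}{3} \left(-1\right)\right)^{2}}\right)^{2} = - 6 \left(\frac{-3 - \frac{1}{3}}{- \frac{1}{3} + \left(-3 - \frac{1}{3}\right)^{2}}\right)^{2} = - 6 \left(\frac{1}{- \frac{1}{3} + \left(- \frac{10}{3}\right)^{2}} \left(- \frac{10}{3}\right)\right)^{2} = - 6 \left(\frac{1}{- \frac{1}{3} + \frac{100}{9}} \left(- \frac{10}{3}\right)\right)^{2} = - 6 \left(\frac{1}{\frac{97}{9}} \left(- \frac{10}{3}\right)\right)^{2} = - 6 \left(\frac{9}{97} \left(- \frac{10}{3}\right)\right)^{2} = - 6 \left(- \frac{30}{97}\right)^{2} = \left(-6\right) \frac{900}{9409} = - \frac{5400}{9409}$)
$m^{2}{\left(1,- \frac{10}{-1} + \frac{11}{14} \right)} = \left(- \frac{5400}{9409}\right)^{2} = \frac{29160000}{88529281}$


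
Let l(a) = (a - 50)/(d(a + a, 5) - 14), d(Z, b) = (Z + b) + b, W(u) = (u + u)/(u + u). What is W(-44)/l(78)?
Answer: 38/7 ≈ 5.4286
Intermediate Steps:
W(u) = 1 (W(u) = (2*u)/((2*u)) = (2*u)*(1/(2*u)) = 1)
d(Z, b) = Z + 2*b
l(a) = (-50 + a)/(-4 + 2*a) (l(a) = (a - 50)/(((a + a) + 2*5) - 14) = (-50 + a)/((2*a + 10) - 14) = (-50 + a)/((10 + 2*a) - 14) = (-50 + a)/(-4 + 2*a))
W(-44)/l(78) = 1/((-50 + 78)/(2*(-2 + 78))) = 1/((½)*28/76) = 1/((½)*(1/76)*28) = 1/(7/38) = 1*(38/7) = 38/7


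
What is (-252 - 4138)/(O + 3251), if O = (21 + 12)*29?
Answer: -2195/2104 ≈ -1.0433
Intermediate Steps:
O = 957 (O = 33*29 = 957)
(-252 - 4138)/(O + 3251) = (-252 - 4138)/(957 + 3251) = -4390/4208 = -4390*1/4208 = -2195/2104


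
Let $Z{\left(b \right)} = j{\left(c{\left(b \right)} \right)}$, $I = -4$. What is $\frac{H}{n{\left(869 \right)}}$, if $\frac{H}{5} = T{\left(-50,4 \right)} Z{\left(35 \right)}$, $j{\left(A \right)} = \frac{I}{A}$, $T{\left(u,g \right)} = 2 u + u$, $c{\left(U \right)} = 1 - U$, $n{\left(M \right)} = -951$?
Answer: $\frac{500}{5389} \approx 0.092782$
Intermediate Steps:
$T{\left(u,g \right)} = 3 u$
$j{\left(A \right)} = - \frac{4}{A}$
$Z{\left(b \right)} = - \frac{4}{1 - b}$
$H = - \frac{1500}{17}$ ($H = 5 \cdot 3 \left(-50\right) \frac{4}{-1 + 35} = 5 \left(- 150 \cdot \frac{4}{34}\right) = 5 \left(- 150 \cdot 4 \cdot \frac{1}{34}\right) = 5 \left(\left(-150\right) \frac{2}{17}\right) = 5 \left(- \frac{300}{17}\right) = - \frac{1500}{17} \approx -88.235$)
$\frac{H}{n{\left(869 \right)}} = - \frac{1500}{17 \left(-951\right)} = \left(- \frac{1500}{17}\right) \left(- \frac{1}{951}\right) = \frac{500}{5389}$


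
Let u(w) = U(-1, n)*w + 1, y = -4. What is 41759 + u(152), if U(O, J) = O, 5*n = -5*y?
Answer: 41608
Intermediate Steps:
n = 4 (n = (-5*(-4))/5 = (1/5)*20 = 4)
u(w) = 1 - w (u(w) = -w + 1 = 1 - w)
41759 + u(152) = 41759 + (1 - 1*152) = 41759 + (1 - 152) = 41759 - 151 = 41608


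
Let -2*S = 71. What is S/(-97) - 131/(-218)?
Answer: 10223/10573 ≈ 0.96690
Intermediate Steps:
S = -71/2 (S = -1/2*71 = -71/2 ≈ -35.500)
S/(-97) - 131/(-218) = -71/2/(-97) - 131/(-218) = -71/2*(-1/97) - 131*(-1/218) = 71/194 + 131/218 = 10223/10573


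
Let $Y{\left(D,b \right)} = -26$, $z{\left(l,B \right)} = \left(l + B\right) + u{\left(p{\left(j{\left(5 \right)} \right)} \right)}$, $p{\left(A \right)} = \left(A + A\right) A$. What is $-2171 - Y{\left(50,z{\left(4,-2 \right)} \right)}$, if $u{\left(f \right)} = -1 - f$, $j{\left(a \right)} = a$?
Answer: $-2145$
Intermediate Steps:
$p{\left(A \right)} = 2 A^{2}$ ($p{\left(A \right)} = 2 A A = 2 A^{2}$)
$z{\left(l,B \right)} = -51 + B + l$ ($z{\left(l,B \right)} = \left(l + B\right) - \left(1 + 2 \cdot 5^{2}\right) = \left(B + l\right) - \left(1 + 2 \cdot 25\right) = \left(B + l\right) - 51 = -51 + B + l$)
$-2171 - Y{\left(50,z{\left(4,-2 \right)} \right)} = -2171 - -26 = -2171 + 26 = -2145$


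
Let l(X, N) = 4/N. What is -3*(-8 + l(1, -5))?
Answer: 132/5 ≈ 26.400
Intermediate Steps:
-3*(-8 + l(1, -5)) = -3*(-8 + 4/(-5)) = -3*(-8 + 4*(-1/5)) = -3*(-8 - 4/5) = -3*(-44/5) = 132/5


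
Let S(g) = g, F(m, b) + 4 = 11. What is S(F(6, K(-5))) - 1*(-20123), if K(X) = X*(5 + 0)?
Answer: 20130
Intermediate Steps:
K(X) = 5*X (K(X) = X*5 = 5*X)
F(m, b) = 7 (F(m, b) = -4 + 11 = 7)
S(F(6, K(-5))) - 1*(-20123) = 7 - 1*(-20123) = 7 + 20123 = 20130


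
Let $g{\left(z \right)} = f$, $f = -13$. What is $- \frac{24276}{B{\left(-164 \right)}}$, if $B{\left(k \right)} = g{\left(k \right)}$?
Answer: $\frac{24276}{13} \approx 1867.4$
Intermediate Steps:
$g{\left(z \right)} = -13$
$B{\left(k \right)} = -13$
$- \frac{24276}{B{\left(-164 \right)}} = - \frac{24276}{-13} = \left(-24276\right) \left(- \frac{1}{13}\right) = \frac{24276}{13}$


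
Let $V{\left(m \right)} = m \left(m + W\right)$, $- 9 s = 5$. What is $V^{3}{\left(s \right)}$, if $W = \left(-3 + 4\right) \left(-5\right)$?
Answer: $\frac{15625000}{531441} \approx 29.401$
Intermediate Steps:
$W = -5$ ($W = 1 \left(-5\right) = -5$)
$s = - \frac{5}{9}$ ($s = \left(- \frac{1}{9}\right) 5 = - \frac{5}{9} \approx -0.55556$)
$V{\left(m \right)} = m \left(-5 + m\right)$ ($V{\left(m \right)} = m \left(m - 5\right) = m \left(-5 + m\right)$)
$V^{3}{\left(s \right)} = \left(- \frac{5 \left(-5 - \frac{5}{9}\right)}{9}\right)^{3} = \left(\left(- \frac{5}{9}\right) \left(- \frac{50}{9}\right)\right)^{3} = \left(\frac{250}{81}\right)^{3} = \frac{15625000}{531441}$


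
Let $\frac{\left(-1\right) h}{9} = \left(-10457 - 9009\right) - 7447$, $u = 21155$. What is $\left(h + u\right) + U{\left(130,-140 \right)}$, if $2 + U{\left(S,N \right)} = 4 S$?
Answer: $263890$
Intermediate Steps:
$h = 242217$ ($h = - 9 \left(\left(-10457 - 9009\right) - 7447\right) = - 9 \left(-19466 - 7447\right) = \left(-9\right) \left(-26913\right) = 242217$)
$U{\left(S,N \right)} = -2 + 4 S$
$\left(h + u\right) + U{\left(130,-140 \right)} = \left(242217 + 21155\right) + \left(-2 + 4 \cdot 130\right) = 263372 + \left(-2 + 520\right) = 263372 + 518 = 263890$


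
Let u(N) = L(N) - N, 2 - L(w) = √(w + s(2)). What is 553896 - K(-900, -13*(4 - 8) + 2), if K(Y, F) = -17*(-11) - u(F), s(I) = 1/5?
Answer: 553657 - √1355/5 ≈ 5.5365e+5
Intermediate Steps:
s(I) = ⅕
L(w) = 2 - √(⅕ + w) (L(w) = 2 - √(w + ⅕) = 2 - √(⅕ + w))
u(N) = 2 - N - √(5 + 25*N)/5 (u(N) = (2 - √(5 + 25*N)/5) - N = 2 - N - √(5 + 25*N)/5)
K(Y, F) = 185 + F + √(5 + 25*F)/5 (K(Y, F) = -17*(-11) - (2 - F - √(5 + 25*F)/5) = 187 + (-2 + F + √(5 + 25*F)/5) = 185 + F + √(5 + 25*F)/5)
553896 - K(-900, -13*(4 - 8) + 2) = 553896 - (185 + (-13*(4 - 8) + 2) + √(5 + 25*(-13*(4 - 8) + 2))/5) = 553896 - (185 + (-13*(-4) + 2) + √(5 + 25*(-13*(-4) + 2))/5) = 553896 - (185 + (52 + 2) + √(5 + 25*(52 + 2))/5) = 553896 - (185 + 54 + √(5 + 25*54)/5) = 553896 - (185 + 54 + √(5 + 1350)/5) = 553896 - (185 + 54 + √1355/5) = 553896 - (239 + √1355/5) = 553896 + (-239 - √1355/5) = 553657 - √1355/5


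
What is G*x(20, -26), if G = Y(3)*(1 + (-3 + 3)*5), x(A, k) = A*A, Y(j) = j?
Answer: 1200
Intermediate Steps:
x(A, k) = A**2
G = 3 (G = 3*(1 + (-3 + 3)*5) = 3*(1 + 0*5) = 3*(1 + 0) = 3*1 = 3)
G*x(20, -26) = 3*20**2 = 3*400 = 1200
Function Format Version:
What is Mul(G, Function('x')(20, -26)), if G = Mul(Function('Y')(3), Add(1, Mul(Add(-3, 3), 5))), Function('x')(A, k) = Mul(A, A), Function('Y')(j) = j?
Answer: 1200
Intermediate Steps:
Function('x')(A, k) = Pow(A, 2)
G = 3 (G = Mul(3, Add(1, Mul(Add(-3, 3), 5))) = Mul(3, Add(1, Mul(0, 5))) = Mul(3, Add(1, 0)) = Mul(3, 1) = 3)
Mul(G, Function('x')(20, -26)) = Mul(3, Pow(20, 2)) = Mul(3, 400) = 1200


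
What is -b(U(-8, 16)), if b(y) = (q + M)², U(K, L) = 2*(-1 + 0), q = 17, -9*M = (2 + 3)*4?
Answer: -17689/81 ≈ -218.38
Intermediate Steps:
M = -20/9 (M = -(2 + 3)*4/9 = -5*4/9 = -⅑*20 = -20/9 ≈ -2.2222)
U(K, L) = -2 (U(K, L) = 2*(-1) = -2)
b(y) = 17689/81 (b(y) = (17 - 20/9)² = (133/9)² = 17689/81)
-b(U(-8, 16)) = -1*17689/81 = -17689/81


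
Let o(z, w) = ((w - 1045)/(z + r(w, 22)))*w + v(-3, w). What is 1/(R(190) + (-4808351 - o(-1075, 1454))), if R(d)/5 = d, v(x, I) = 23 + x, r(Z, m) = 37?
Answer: -519/2494754156 ≈ -2.0804e-7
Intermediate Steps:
R(d) = 5*d
o(z, w) = 20 + w*(-1045 + w)/(37 + z) (o(z, w) = ((w - 1045)/(z + 37))*w + (23 - 3) = ((-1045 + w)/(37 + z))*w + 20 = w*(-1045 + w)/(37 + z) + 20 = 20 + w*(-1045 + w)/(37 + z))
1/(R(190) + (-4808351 - o(-1075, 1454))) = 1/(5*190 + (-4808351 - (740 + 1454² - 1045*1454 + 20*(-1075))/(37 - 1075))) = 1/(950 + (-4808351 - (740 + 2114116 - 1519430 - 21500)/(-1038))) = 1/(950 + (-4808351 - (-1)*573926/1038)) = 1/(950 + (-4808351 - 1*(-286963/519))) = 1/(950 + (-4808351 + 286963/519)) = 1/(950 - 2495247206/519) = 1/(-2494754156/519) = -519/2494754156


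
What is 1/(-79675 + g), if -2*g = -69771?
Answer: -2/89579 ≈ -2.2327e-5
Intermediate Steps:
g = 69771/2 (g = -½*(-69771) = 69771/2 ≈ 34886.)
1/(-79675 + g) = 1/(-79675 + 69771/2) = 1/(-89579/2) = -2/89579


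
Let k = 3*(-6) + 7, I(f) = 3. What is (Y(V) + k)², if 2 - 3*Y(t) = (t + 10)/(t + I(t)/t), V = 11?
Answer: 16605625/138384 ≈ 120.00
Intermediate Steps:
k = -11 (k = -18 + 7 = -11)
Y(t) = ⅔ - (10 + t)/(3*(t + 3/t)) (Y(t) = ⅔ - (t + 10)/(3*(t + 3/t)) = ⅔ - (10 + t)/(3*(t + 3/t)))
(Y(V) + k)² = ((6 + 11² - 10*11)/(3*(3 + 11²)) - 11)² = ((6 + 121 - 110)/(3*(3 + 121)) - 11)² = ((⅓)*17/124 - 11)² = ((⅓)*(1/124)*17 - 11)² = (17/372 - 11)² = (-4075/372)² = 16605625/138384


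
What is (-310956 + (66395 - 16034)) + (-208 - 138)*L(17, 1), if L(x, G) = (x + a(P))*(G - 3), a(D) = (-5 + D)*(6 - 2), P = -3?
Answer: -270975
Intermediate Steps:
a(D) = -20 + 4*D (a(D) = (-5 + D)*4 = -20 + 4*D)
L(x, G) = (-32 + x)*(-3 + G) (L(x, G) = (x + (-20 + 4*(-3)))*(G - 3) = (x + (-20 - 12))*(-3 + G) = (x - 32)*(-3 + G) = (-32 + x)*(-3 + G))
(-310956 + (66395 - 16034)) + (-208 - 138)*L(17, 1) = (-310956 + (66395 - 16034)) + (-208 - 138)*(96 - 32*1 - 3*17 + 1*17) = (-310956 + 50361) - 346*(96 - 32 - 51 + 17) = -260595 - 346*30 = -260595 - 10380 = -270975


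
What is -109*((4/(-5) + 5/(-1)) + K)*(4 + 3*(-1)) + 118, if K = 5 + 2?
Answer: -64/5 ≈ -12.800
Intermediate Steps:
K = 7
-109*((4/(-5) + 5/(-1)) + K)*(4 + 3*(-1)) + 118 = -109*((4/(-5) + 5/(-1)) + 7)*(4 + 3*(-1)) + 118 = -109*((4*(-1/5) + 5*(-1)) + 7)*(4 - 3) + 118 = -109*((-4/5 - 5) + 7) + 118 = -109*(-29/5 + 7) + 118 = -654/5 + 118 = -64/5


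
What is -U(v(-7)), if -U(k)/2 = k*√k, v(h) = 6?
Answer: 12*√6 ≈ 29.394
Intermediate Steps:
U(k) = -2*k^(3/2) (U(k) = -2*k*√k = -2*k^(3/2))
-U(v(-7)) = -(-2)*6^(3/2) = -(-2)*6*√6 = -(-12)*√6 = 12*√6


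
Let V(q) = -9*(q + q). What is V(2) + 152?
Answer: 116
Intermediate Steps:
V(q) = -18*q
V(2) + 152 = -18*2 + 152 = -36 + 152 = 116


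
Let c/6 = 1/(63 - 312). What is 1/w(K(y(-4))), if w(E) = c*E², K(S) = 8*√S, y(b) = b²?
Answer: -83/2048 ≈ -0.040527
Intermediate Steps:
c = -2/83 (c = 6/(63 - 312) = 6/(-249) = 6*(-1/249) = -2/83 ≈ -0.024096)
w(E) = -2*E²/83
1/w(K(y(-4))) = 1/(-2*(8*√((-4)²))²/83) = 1/(-2*(8*√16)²/83) = 1/(-2*(8*4)²/83) = 1/(-2/83*32²) = 1/(-2/83*1024) = 1/(-2048/83) = -83/2048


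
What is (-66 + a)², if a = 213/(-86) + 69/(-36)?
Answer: 1319360329/266256 ≈ 4955.2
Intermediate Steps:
a = -2267/516 (a = 213*(-1/86) + 69*(-1/36) = -213/86 - 23/12 = -2267/516 ≈ -4.3934)
(-66 + a)² = (-66 - 2267/516)² = (-36323/516)² = 1319360329/266256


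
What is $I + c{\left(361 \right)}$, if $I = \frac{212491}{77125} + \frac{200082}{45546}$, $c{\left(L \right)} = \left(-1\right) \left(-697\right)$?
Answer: $\frac{412247651431}{585455875} \approx 704.15$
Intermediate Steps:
$c{\left(L \right)} = 697$
$I = \frac{4184906556}{585455875}$ ($I = 212491 \cdot \frac{1}{77125} + 200082 \cdot \frac{1}{45546} = \frac{212491}{77125} + \frac{33347}{7591} = \frac{4184906556}{585455875} \approx 7.1481$)
$I + c{\left(361 \right)} = \frac{4184906556}{585455875} + 697 = \frac{412247651431}{585455875}$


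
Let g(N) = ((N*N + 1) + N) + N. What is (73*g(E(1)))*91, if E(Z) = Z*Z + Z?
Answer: 59787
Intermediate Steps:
E(Z) = Z + Z² (E(Z) = Z² + Z = Z + Z²)
g(N) = 1 + N² + 2*N (g(N) = ((N² + 1) + N) + N = ((1 + N²) + N) + N = (1 + N + N²) + N = 1 + N² + 2*N)
(73*g(E(1)))*91 = (73*(1 + (1*(1 + 1))² + 2*(1*(1 + 1))))*91 = (73*(1 + (1*2)² + 2*(1*2)))*91 = (73*(1 + 2² + 2*2))*91 = (73*(1 + 4 + 4))*91 = (73*9)*91 = 657*91 = 59787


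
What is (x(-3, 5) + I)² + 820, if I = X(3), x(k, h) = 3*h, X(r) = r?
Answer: 1144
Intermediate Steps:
I = 3
(x(-3, 5) + I)² + 820 = (3*5 + 3)² + 820 = (15 + 3)² + 820 = 18² + 820 = 324 + 820 = 1144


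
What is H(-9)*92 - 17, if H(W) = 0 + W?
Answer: -845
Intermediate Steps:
H(W) = W
H(-9)*92 - 17 = -9*92 - 17 = -828 - 17 = -845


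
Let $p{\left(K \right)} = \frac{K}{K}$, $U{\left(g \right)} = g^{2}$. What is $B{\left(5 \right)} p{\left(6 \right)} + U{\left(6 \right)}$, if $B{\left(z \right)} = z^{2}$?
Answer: $61$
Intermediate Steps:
$p{\left(K \right)} = 1$
$B{\left(5 \right)} p{\left(6 \right)} + U{\left(6 \right)} = 5^{2} \cdot 1 + 6^{2} = 25 \cdot 1 + 36 = 25 + 36 = 61$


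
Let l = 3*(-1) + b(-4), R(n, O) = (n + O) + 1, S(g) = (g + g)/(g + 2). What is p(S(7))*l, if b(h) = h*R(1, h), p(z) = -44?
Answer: -220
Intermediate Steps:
S(g) = 2*g/(2 + g) (S(g) = (2*g)/(2 + g) = 2*g/(2 + g))
R(n, O) = 1 + O + n (R(n, O) = (O + n) + 1 = 1 + O + n)
b(h) = h*(2 + h) (b(h) = h*(1 + h + 1) = h*(2 + h))
l = 5 (l = 3*(-1) - 4*(2 - 4) = -3 - 4*(-2) = -3 + 8 = 5)
p(S(7))*l = -44*5 = -220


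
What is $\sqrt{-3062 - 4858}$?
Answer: $12 i \sqrt{55} \approx 88.994 i$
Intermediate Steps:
$\sqrt{-3062 - 4858} = \sqrt{-7920} = 12 i \sqrt{55}$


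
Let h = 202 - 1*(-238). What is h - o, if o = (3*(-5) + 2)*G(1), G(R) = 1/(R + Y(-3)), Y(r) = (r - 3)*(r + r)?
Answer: 16293/37 ≈ 440.35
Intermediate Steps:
Y(r) = 2*r*(-3 + r) (Y(r) = (-3 + r)*(2*r) = 2*r*(-3 + r))
h = 440 (h = 202 + 238 = 440)
G(R) = 1/(36 + R) (G(R) = 1/(R + 2*(-3)*(-3 - 3)) = 1/(R + 2*(-3)*(-6)) = 1/(R + 36) = 1/(36 + R))
o = -13/37 (o = (3*(-5) + 2)/(36 + 1) = (-15 + 2)/37 = -13*1/37 = -13/37 ≈ -0.35135)
h - o = 440 - 1*(-13/37) = 440 + 13/37 = 16293/37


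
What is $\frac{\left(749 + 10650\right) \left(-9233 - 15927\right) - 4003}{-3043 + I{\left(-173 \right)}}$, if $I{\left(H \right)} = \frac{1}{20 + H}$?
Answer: $\frac{43880834979}{465580} \approx 94250.0$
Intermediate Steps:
$\frac{\left(749 + 10650\right) \left(-9233 - 15927\right) - 4003}{-3043 + I{\left(-173 \right)}} = \frac{\left(749 + 10650\right) \left(-9233 - 15927\right) - 4003}{-3043 + \frac{1}{20 - 173}} = \frac{11399 \left(-25160\right) - 4003}{-3043 + \frac{1}{-153}} = \frac{-286798840 - 4003}{-3043 - \frac{1}{153}} = - \frac{286802843}{- \frac{465580}{153}} = \left(-286802843\right) \left(- \frac{153}{465580}\right) = \frac{43880834979}{465580}$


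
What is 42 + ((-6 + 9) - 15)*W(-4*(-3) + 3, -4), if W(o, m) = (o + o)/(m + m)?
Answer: 87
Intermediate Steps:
W(o, m) = o/m (W(o, m) = (2*o)/((2*m)) = (2*o)*(1/(2*m)) = o/m)
42 + ((-6 + 9) - 15)*W(-4*(-3) + 3, -4) = 42 + ((-6 + 9) - 15)*((-4*(-3) + 3)/(-4)) = 42 + (3 - 15)*((12 + 3)*(-1/4)) = 42 - 180*(-1)/4 = 42 - 12*(-15/4) = 42 + 45 = 87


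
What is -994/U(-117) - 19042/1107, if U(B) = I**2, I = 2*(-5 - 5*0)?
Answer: -1502279/55350 ≈ -27.141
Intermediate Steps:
I = -10 (I = 2*(-5 + 0) = 2*(-5) = -10)
U(B) = 100 (U(B) = (-10)**2 = 100)
-994/U(-117) - 19042/1107 = -994/100 - 19042/1107 = -994*1/100 - 19042*1/1107 = -497/50 - 19042/1107 = -1502279/55350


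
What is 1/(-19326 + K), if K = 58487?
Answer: 1/39161 ≈ 2.5536e-5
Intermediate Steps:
1/(-19326 + K) = 1/(-19326 + 58487) = 1/39161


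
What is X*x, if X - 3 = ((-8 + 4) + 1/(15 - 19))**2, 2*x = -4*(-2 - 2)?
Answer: 337/2 ≈ 168.50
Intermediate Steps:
x = 8 (x = (-4*(-2 - 2))/2 = (-4*(-4))/2 = (1/2)*16 = 8)
X = 337/16 (X = 3 + ((-8 + 4) + 1/(15 - 19))**2 = 3 + (-4 + 1/(-4))**2 = 3 + (-4 - 1/4)**2 = 3 + (-17/4)**2 = 3 + 289/16 = 337/16 ≈ 21.063)
X*x = (337/16)*8 = 337/2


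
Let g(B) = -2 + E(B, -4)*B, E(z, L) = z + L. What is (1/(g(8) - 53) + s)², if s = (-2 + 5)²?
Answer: 42436/529 ≈ 80.219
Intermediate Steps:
E(z, L) = L + z
s = 9 (s = 3² = 9)
g(B) = -2 + B*(-4 + B) (g(B) = -2 + (-4 + B)*B = -2 + B*(-4 + B))
(1/(g(8) - 53) + s)² = (1/((-2 + 8*(-4 + 8)) - 53) + 9)² = (1/((-2 + 8*4) - 53) + 9)² = (1/((-2 + 32) - 53) + 9)² = (1/(30 - 53) + 9)² = (1/(-23) + 9)² = (-1/23 + 9)² = (206/23)² = 42436/529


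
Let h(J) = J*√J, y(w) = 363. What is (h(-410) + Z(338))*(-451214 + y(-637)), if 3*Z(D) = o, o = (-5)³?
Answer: 56356375/3 + 184848910*I*√410 ≈ 1.8785e+7 + 3.7429e+9*I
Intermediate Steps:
h(J) = J^(3/2)
o = -125
Z(D) = -125/3 (Z(D) = (⅓)*(-125) = -125/3)
(h(-410) + Z(338))*(-451214 + y(-637)) = ((-410)^(3/2) - 125/3)*(-451214 + 363) = (-410*I*√410 - 125/3)*(-450851) = (-125/3 - 410*I*√410)*(-450851) = 56356375/3 + 184848910*I*√410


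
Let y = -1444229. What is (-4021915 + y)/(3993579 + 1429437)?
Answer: -227756/225959 ≈ -1.0080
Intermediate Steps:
(-4021915 + y)/(3993579 + 1429437) = (-4021915 - 1444229)/(3993579 + 1429437) = -5466144/5423016 = -5466144*1/5423016 = -227756/225959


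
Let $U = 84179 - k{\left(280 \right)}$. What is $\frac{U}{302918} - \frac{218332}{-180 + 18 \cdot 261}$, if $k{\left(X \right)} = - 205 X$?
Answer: $- \frac{32748519427}{684291762} \approx -47.858$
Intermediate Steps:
$U = 141579$ ($U = 84179 - \left(-205\right) 280 = 84179 - -57400 = 84179 + 57400 = 141579$)
$\frac{U}{302918} - \frac{218332}{-180 + 18 \cdot 261} = \frac{141579}{302918} - \frac{218332}{-180 + 18 \cdot 261} = 141579 \cdot \frac{1}{302918} - \frac{218332}{-180 + 4698} = \frac{141579}{302918} - \frac{218332}{4518} = \frac{141579}{302918} - \frac{109166}{2259} = - \frac{32748519427}{684291762}$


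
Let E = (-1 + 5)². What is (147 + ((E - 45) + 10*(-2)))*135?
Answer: 13230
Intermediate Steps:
E = 16 (E = 4² = 16)
(147 + ((E - 45) + 10*(-2)))*135 = (147 + ((16 - 45) + 10*(-2)))*135 = (147 + (-29 - 20))*135 = (147 - 49)*135 = 98*135 = 13230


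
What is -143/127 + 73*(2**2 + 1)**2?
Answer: 231632/127 ≈ 1823.9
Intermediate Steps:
-143/127 + 73*(2**2 + 1)**2 = -143*1/127 + 73*(4 + 1)**2 = -143/127 + 73*5**2 = -143/127 + 73*25 = -143/127 + 1825 = 231632/127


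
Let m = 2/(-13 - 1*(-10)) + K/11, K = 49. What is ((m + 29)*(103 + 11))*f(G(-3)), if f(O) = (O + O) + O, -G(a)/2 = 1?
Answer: -246696/11 ≈ -22427.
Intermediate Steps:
G(a) = -2 (G(a) = -2*1 = -2)
m = 125/33 (m = 2/(-13 - 1*(-10)) + 49/11 = 2/(-13 + 10) + 49*(1/11) = 2/(-3) + 49/11 = 2*(-⅓) + 49/11 = -⅔ + 49/11 = 125/33 ≈ 3.7879)
f(O) = 3*O (f(O) = 2*O + O = 3*O)
((m + 29)*(103 + 11))*f(G(-3)) = ((125/33 + 29)*(103 + 11))*(3*(-2)) = ((1082/33)*114)*(-6) = (41116/11)*(-6) = -246696/11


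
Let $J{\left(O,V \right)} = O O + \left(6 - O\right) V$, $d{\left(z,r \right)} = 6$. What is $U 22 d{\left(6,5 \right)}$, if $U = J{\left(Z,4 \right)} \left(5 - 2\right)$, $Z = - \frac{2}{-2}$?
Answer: $8316$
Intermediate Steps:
$Z = 1$ ($Z = \left(-2\right) \left(- \frac{1}{2}\right) = 1$)
$J{\left(O,V \right)} = O^{2} + V \left(6 - O\right)$
$U = 63$ ($U = \left(1^{2} + 6 \cdot 4 - 1 \cdot 4\right) \left(5 - 2\right) = \left(1 + 24 - 4\right) 3 = 21 \cdot 3 = 63$)
$U 22 d{\left(6,5 \right)} = 63 \cdot 22 \cdot 6 = 1386 \cdot 6 = 8316$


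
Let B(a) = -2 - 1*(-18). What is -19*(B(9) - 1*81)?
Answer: 1235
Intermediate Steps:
B(a) = 16 (B(a) = -2 + 18 = 16)
-19*(B(9) - 1*81) = -19*(16 - 1*81) = -19*(16 - 81) = -19*(-65) = 1235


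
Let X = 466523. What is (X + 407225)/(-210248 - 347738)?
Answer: -436874/278993 ≈ -1.5659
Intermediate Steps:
(X + 407225)/(-210248 - 347738) = (466523 + 407225)/(-210248 - 347738) = 873748/(-557986) = 873748*(-1/557986) = -436874/278993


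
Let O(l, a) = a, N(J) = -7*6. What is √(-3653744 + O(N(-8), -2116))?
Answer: 2*I*√913965 ≈ 1912.0*I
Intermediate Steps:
N(J) = -42
√(-3653744 + O(N(-8), -2116)) = √(-3653744 - 2116) = √(-3655860) = 2*I*√913965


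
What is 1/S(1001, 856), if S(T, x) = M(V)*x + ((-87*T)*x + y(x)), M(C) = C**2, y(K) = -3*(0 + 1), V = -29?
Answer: -1/73826579 ≈ -1.3545e-8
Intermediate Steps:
y(K) = -3 (y(K) = -3*1 = -3)
S(T, x) = -3 + 841*x - 87*T*x (S(T, x) = (-29)**2*x + ((-87*T)*x - 3) = 841*x + (-87*T*x - 3) = 841*x + (-3 - 87*T*x) = -3 + 841*x - 87*T*x)
1/S(1001, 856) = 1/(-3 + 841*856 - 87*1001*856) = 1/(-3 + 719896 - 74546472) = 1/(-73826579) = -1/73826579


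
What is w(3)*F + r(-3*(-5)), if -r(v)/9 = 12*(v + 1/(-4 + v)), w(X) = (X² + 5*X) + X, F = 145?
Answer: 25137/11 ≈ 2285.2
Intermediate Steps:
w(X) = X² + 6*X
r(v) = -108*v - 108/(-4 + v) (r(v) = -108*(v + 1/(-4 + v)) = -9*(12*v + 12/(-4 + v)) = -108*v - 108/(-4 + v))
w(3)*F + r(-3*(-5)) = (3*(6 + 3))*145 + 108*(-1 - (-3*(-5))² + 4*(-3*(-5)))/(-4 - 3*(-5)) = (3*9)*145 + 108*(-1 - 1*15² + 4*15)/(-4 + 15) = 27*145 + 108*(-1 - 1*225 + 60)/11 = 3915 + 108*(1/11)*(-1 - 225 + 60) = 3915 + 108*(1/11)*(-166) = 3915 - 17928/11 = 25137/11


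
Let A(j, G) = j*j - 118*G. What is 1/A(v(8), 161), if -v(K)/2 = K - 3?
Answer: -1/18898 ≈ -5.2916e-5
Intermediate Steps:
v(K) = 6 - 2*K (v(K) = -2*(K - 3) = -2*(-3 + K) = 6 - 2*K)
A(j, G) = j**2 - 118*G
1/A(v(8), 161) = 1/((6 - 2*8)**2 - 118*161) = 1/((6 - 16)**2 - 18998) = 1/((-10)**2 - 18998) = 1/(100 - 18998) = 1/(-18898) = -1/18898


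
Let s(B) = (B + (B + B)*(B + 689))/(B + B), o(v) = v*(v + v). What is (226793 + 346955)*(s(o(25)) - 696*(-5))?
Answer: 3109427286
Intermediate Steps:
o(v) = 2*v**2 (o(v) = v*(2*v) = 2*v**2)
s(B) = (B + 2*B*(689 + B))/(2*B) (s(B) = (B + (2*B)*(689 + B))/((2*B)) = (B + 2*B*(689 + B))*(1/(2*B)) = (B + 2*B*(689 + B))/(2*B))
(226793 + 346955)*(s(o(25)) - 696*(-5)) = (226793 + 346955)*((1379/2 + 2*25**2) - 696*(-5)) = 573748*((1379/2 + 2*625) + 3480) = 573748*((1379/2 + 1250) + 3480) = 573748*(3879/2 + 3480) = 573748*(10839/2) = 3109427286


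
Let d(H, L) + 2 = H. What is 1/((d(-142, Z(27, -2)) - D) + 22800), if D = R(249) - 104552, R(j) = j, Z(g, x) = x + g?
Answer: 1/126959 ≈ 7.8766e-6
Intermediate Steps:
Z(g, x) = g + x
d(H, L) = -2 + H
D = -104303 (D = 249 - 104552 = -104303)
1/((d(-142, Z(27, -2)) - D) + 22800) = 1/(((-2 - 142) - 1*(-104303)) + 22800) = 1/((-144 + 104303) + 22800) = 1/(104159 + 22800) = 1/126959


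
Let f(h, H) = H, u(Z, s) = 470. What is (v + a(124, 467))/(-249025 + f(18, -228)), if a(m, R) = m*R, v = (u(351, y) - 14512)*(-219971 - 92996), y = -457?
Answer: -4394740522/249253 ≈ -17632.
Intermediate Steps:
v = 4394682614 (v = (470 - 14512)*(-219971 - 92996) = -14042*(-312967) = 4394682614)
a(m, R) = R*m
(v + a(124, 467))/(-249025 + f(18, -228)) = (4394682614 + 467*124)/(-249025 - 228) = (4394682614 + 57908)/(-249253) = 4394740522*(-1/249253) = -4394740522/249253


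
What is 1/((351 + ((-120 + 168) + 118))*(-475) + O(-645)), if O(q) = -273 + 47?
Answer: -1/245801 ≈ -4.0683e-6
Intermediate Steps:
O(q) = -226
1/((351 + ((-120 + 168) + 118))*(-475) + O(-645)) = 1/((351 + ((-120 + 168) + 118))*(-475) - 226) = 1/((351 + (48 + 118))*(-475) - 226) = 1/((351 + 166)*(-475) - 226) = 1/(517*(-475) - 226) = 1/(-245575 - 226) = 1/(-245801) = -1/245801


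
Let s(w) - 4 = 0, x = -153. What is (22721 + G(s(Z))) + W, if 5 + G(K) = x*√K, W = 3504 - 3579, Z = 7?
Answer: 22335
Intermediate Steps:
s(w) = 4 (s(w) = 4 + 0 = 4)
W = -75
G(K) = -5 - 153*√K
(22721 + G(s(Z))) + W = (22721 + (-5 - 153*√4)) - 75 = (22721 + (-5 - 153*2)) - 75 = (22721 + (-5 - 306)) - 75 = (22721 - 311) - 75 = 22410 - 75 = 22335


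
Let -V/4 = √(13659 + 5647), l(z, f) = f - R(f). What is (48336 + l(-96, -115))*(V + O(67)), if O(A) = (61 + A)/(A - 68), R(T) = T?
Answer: -6187008 - 1353408*√394 ≈ -3.3051e+7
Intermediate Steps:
O(A) = (61 + A)/(-68 + A)
l(z, f) = 0 (l(z, f) = f - f = 0)
V = -28*√394 (V = -4*√(13659 + 5647) = -28*√394 ≈ -555.78)
(48336 + l(-96, -115))*(V + O(67)) = (48336 + 0)*(-28*√394 + (61 + 67)/(-68 + 67)) = 48336*(-28*√394 + 128/(-1)) = 48336*(-28*√394 - 1*128) = 48336*(-28*√394 - 128) = 48336*(-128 - 28*√394) = -6187008 - 1353408*√394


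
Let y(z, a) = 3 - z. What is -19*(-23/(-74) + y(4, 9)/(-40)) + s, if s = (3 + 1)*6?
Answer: 26077/1480 ≈ 17.620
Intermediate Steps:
s = 24 (s = 4*6 = 24)
-19*(-23/(-74) + y(4, 9)/(-40)) + s = -19*(-23/(-74) + (3 - 1*4)/(-40)) + 24 = -19*(-23*(-1/74) + (3 - 4)*(-1/40)) + 24 = -19*(23/74 - 1*(-1/40)) + 24 = -19*(23/74 + 1/40) + 24 = -19*497/1480 + 24 = -9443/1480 + 24 = 26077/1480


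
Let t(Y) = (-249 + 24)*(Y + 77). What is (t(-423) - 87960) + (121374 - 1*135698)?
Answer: -24434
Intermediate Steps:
t(Y) = -17325 - 225*Y (t(Y) = -225*(77 + Y) = -17325 - 225*Y)
(t(-423) - 87960) + (121374 - 1*135698) = ((-17325 - 225*(-423)) - 87960) + (121374 - 1*135698) = ((-17325 + 95175) - 87960) + (121374 - 135698) = (77850 - 87960) - 14324 = -10110 - 14324 = -24434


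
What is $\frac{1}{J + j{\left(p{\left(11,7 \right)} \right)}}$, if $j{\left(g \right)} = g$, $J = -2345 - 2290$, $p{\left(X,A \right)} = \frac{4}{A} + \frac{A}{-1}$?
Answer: $- \frac{7}{32490} \approx -0.00021545$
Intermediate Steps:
$p{\left(X,A \right)} = - A + \frac{4}{A}$ ($p{\left(X,A \right)} = \frac{4}{A} + A \left(-1\right) = \frac{4}{A} - A = - A + \frac{4}{A}$)
$J = -4635$ ($J = -2345 - 2290 = -4635$)
$\frac{1}{J + j{\left(p{\left(11,7 \right)} \right)}} = \frac{1}{-4635 + \left(\left(-1\right) 7 + \frac{4}{7}\right)} = \frac{1}{-4635 + \left(-7 + 4 \cdot \frac{1}{7}\right)} = \frac{1}{-4635 + \left(-7 + \frac{4}{7}\right)} = \frac{1}{-4635 - \frac{45}{7}} = \frac{1}{- \frac{32490}{7}} = - \frac{7}{32490}$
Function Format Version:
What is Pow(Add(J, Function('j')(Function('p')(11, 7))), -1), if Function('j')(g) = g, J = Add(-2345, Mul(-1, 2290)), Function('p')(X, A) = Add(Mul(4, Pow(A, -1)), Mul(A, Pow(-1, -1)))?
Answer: Rational(-7, 32490) ≈ -0.00021545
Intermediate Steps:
Function('p')(X, A) = Add(Mul(-1, A), Mul(4, Pow(A, -1))) (Function('p')(X, A) = Add(Mul(4, Pow(A, -1)), Mul(A, -1)) = Add(Mul(4, Pow(A, -1)), Mul(-1, A)) = Add(Mul(-1, A), Mul(4, Pow(A, -1))))
J = -4635 (J = Add(-2345, -2290) = -4635)
Pow(Add(J, Function('j')(Function('p')(11, 7))), -1) = Pow(Add(-4635, Add(Mul(-1, 7), Mul(4, Pow(7, -1)))), -1) = Pow(Add(-4635, Add(-7, Mul(4, Rational(1, 7)))), -1) = Pow(Add(-4635, Add(-7, Rational(4, 7))), -1) = Pow(Add(-4635, Rational(-45, 7)), -1) = Pow(Rational(-32490, 7), -1) = Rational(-7, 32490)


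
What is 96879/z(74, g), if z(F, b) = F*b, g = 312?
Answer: 32293/7696 ≈ 4.1961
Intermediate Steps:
96879/z(74, g) = 96879/((74*312)) = 96879/23088 = 96879*(1/23088) = 32293/7696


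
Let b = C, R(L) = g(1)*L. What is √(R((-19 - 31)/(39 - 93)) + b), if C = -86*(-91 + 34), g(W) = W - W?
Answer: √4902 ≈ 70.014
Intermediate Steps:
g(W) = 0
R(L) = 0 (R(L) = 0*L = 0)
C = 4902 (C = -86*(-57) = 4902)
b = 4902
√(R((-19 - 31)/(39 - 93)) + b) = √(0 + 4902) = √4902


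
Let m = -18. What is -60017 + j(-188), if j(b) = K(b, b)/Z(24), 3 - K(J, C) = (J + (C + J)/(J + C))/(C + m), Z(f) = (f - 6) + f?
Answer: -519266653/8652 ≈ -60017.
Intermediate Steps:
Z(f) = -6 + 2*f (Z(f) = (-6 + f) + f = -6 + 2*f)
K(J, C) = 3 - (1 + J)/(-18 + C) (K(J, C) = 3 - (J + (C + J)/(J + C))/(C - 18) = 3 - (J + (C + J)/(C + J))/(-18 + C) = 3 - (J + 1)/(-18 + C) = 3 - (1 + J)/(-18 + C))
j(b) = (-55 + 2*b)/(42*(-18 + b)) (j(b) = ((-55 - b + 3*b)/(-18 + b))/(-6 + 2*24) = ((-55 + 2*b)/(-18 + b))/(-6 + 48) = ((-55 + 2*b)/(-18 + b))/42 = ((-55 + 2*b)/(-18 + b))*(1/42) = (-55 + 2*b)/(42*(-18 + b)))
-60017 + j(-188) = -60017 + (-55 + 2*(-188))/(42*(-18 - 188)) = -60017 + (1/42)*(-55 - 376)/(-206) = -60017 + (1/42)*(-1/206)*(-431) = -60017 + 431/8652 = -519266653/8652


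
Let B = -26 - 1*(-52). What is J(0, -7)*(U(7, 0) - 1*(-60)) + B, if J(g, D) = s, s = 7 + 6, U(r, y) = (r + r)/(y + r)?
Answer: 832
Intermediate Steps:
B = 26 (B = -26 + 52 = 26)
U(r, y) = 2*r/(r + y) (U(r, y) = (2*r)/(r + y) = 2*r/(r + y))
s = 13
J(g, D) = 13
J(0, -7)*(U(7, 0) - 1*(-60)) + B = 13*(2*7/(7 + 0) - 1*(-60)) + 26 = 13*(2*7/7 + 60) + 26 = 13*(2*7*(1/7) + 60) + 26 = 13*(2 + 60) + 26 = 13*62 + 26 = 806 + 26 = 832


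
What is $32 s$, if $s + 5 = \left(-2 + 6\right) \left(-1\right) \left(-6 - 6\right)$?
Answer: $1376$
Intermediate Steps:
$s = 43$ ($s = -5 + \left(-2 + 6\right) \left(-1\right) \left(-6 - 6\right) = -5 + 4 \left(-1\right) \left(-12\right) = -5 - -48 = -5 + 48 = 43$)
$32 s = 32 \cdot 43 = 1376$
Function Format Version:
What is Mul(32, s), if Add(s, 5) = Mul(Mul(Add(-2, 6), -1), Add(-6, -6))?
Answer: 1376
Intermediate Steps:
s = 43 (s = Add(-5, Mul(Mul(Add(-2, 6), -1), Add(-6, -6))) = Add(-5, Mul(Mul(4, -1), -12)) = Add(-5, Mul(-4, -12)) = Add(-5, 48) = 43)
Mul(32, s) = Mul(32, 43) = 1376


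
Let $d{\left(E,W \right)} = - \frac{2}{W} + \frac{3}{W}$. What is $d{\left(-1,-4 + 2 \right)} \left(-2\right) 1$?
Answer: $1$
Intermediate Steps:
$d{\left(E,W \right)} = \frac{1}{W}$
$d{\left(-1,-4 + 2 \right)} \left(-2\right) 1 = \frac{1}{-4 + 2} \left(-2\right) 1 = \frac{1}{-2} \left(-2\right) 1 = \left(- \frac{1}{2}\right) \left(-2\right) 1 = 1 \cdot 1 = 1$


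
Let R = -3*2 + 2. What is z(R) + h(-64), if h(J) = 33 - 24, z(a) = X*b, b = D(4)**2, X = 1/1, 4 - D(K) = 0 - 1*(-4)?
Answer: 9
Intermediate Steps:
D(K) = 0 (D(K) = 4 - (0 - 1*(-4)) = 4 - (0 + 4) = 4 - 1*4 = 4 - 4 = 0)
X = 1
b = 0 (b = 0**2 = 0)
R = -4 (R = -6 + 2 = -4)
z(a) = 0 (z(a) = 1*0 = 0)
h(J) = 9
z(R) + h(-64) = 0 + 9 = 9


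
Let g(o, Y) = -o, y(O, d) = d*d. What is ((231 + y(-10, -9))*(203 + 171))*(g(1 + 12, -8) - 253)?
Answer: -31039008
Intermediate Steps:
y(O, d) = d**2
((231 + y(-10, -9))*(203 + 171))*(g(1 + 12, -8) - 253) = ((231 + (-9)**2)*(203 + 171))*(-(1 + 12) - 253) = ((231 + 81)*374)*(-1*13 - 253) = (312*374)*(-13 - 253) = 116688*(-266) = -31039008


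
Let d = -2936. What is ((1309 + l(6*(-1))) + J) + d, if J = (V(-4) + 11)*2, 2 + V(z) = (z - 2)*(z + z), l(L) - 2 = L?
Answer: -1517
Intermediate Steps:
l(L) = 2 + L
V(z) = -2 + 2*z*(-2 + z) (V(z) = -2 + (z - 2)*(z + z) = -2 + (-2 + z)*(2*z) = -2 + 2*z*(-2 + z))
J = 114 (J = ((-2 - 4*(-4) + 2*(-4)**2) + 11)*2 = ((-2 + 16 + 2*16) + 11)*2 = ((-2 + 16 + 32) + 11)*2 = (46 + 11)*2 = 57*2 = 114)
((1309 + l(6*(-1))) + J) + d = ((1309 + (2 + 6*(-1))) + 114) - 2936 = ((1309 + (2 - 6)) + 114) - 2936 = ((1309 - 4) + 114) - 2936 = (1305 + 114) - 2936 = 1419 - 2936 = -1517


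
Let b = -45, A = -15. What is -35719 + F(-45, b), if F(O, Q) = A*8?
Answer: -35839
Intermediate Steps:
F(O, Q) = -120 (F(O, Q) = -15*8 = -120)
-35719 + F(-45, b) = -35719 - 120 = -35839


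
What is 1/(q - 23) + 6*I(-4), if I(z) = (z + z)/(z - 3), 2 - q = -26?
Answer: 247/35 ≈ 7.0571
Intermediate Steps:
q = 28 (q = 2 - 1*(-26) = 2 + 26 = 28)
I(z) = 2*z/(-3 + z) (I(z) = (2*z)/(-3 + z) = 2*z/(-3 + z))
1/(q - 23) + 6*I(-4) = 1/(28 - 23) + 6*(2*(-4)/(-3 - 4)) = 1/5 + 6*(2*(-4)/(-7)) = ⅕ + 6*(2*(-4)*(-⅐)) = ⅕ + 6*(8/7) = ⅕ + 48/7 = 247/35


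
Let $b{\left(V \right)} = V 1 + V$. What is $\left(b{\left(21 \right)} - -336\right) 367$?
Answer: $138726$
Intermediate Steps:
$b{\left(V \right)} = 2 V$ ($b{\left(V \right)} = V + V = 2 V$)
$\left(b{\left(21 \right)} - -336\right) 367 = \left(2 \cdot 21 - -336\right) 367 = \left(42 + 336\right) 367 = 378 \cdot 367 = 138726$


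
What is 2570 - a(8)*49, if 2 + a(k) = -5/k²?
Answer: 170997/64 ≈ 2671.8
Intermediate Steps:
a(k) = -2 - 5/k²
2570 - a(8)*49 = 2570 - (-2 - 5/8²)*49 = 2570 - (-2 - 5*1/64)*49 = 2570 - (-2 - 5/64)*49 = 2570 - (-133)*49/64 = 2570 - 1*(-6517/64) = 2570 + 6517/64 = 170997/64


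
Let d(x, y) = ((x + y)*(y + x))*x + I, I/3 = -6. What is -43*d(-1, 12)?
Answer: 5977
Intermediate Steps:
I = -18 (I = 3*(-6) = -18)
d(x, y) = -18 + x*(x + y)² (d(x, y) = ((x + y)*(y + x))*x - 18 = ((x + y)*(x + y))*x - 18 = (x + y)²*x - 18 = x*(x + y)² - 18 = -18 + x*(x + y)²)
-43*d(-1, 12) = -43*(-18 - (-1 + 12)²) = -43*(-18 - 1*11²) = -43*(-18 - 1*121) = -43*(-18 - 121) = -43*(-139) = 5977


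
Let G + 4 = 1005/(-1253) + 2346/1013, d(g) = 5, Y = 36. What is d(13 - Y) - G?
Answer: 9502128/1269289 ≈ 7.4862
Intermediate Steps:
G = -3155683/1269289 (G = -4 + (1005/(-1253) + 2346/1013) = -4 + (1005*(-1/1253) + 2346*(1/1013)) = -4 + (-1005/1253 + 2346/1013) = -4 + 1921473/1269289 = -3155683/1269289 ≈ -2.4862)
d(13 - Y) - G = 5 - 1*(-3155683/1269289) = 5 + 3155683/1269289 = 9502128/1269289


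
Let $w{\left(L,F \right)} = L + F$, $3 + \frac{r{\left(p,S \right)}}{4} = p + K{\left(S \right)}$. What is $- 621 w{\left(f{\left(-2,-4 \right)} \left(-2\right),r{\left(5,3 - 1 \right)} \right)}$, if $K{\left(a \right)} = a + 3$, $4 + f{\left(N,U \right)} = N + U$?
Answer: $-29808$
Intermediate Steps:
$f{\left(N,U \right)} = -4 + N + U$ ($f{\left(N,U \right)} = -4 + \left(N + U\right) = -4 + N + U$)
$K{\left(a \right)} = 3 + a$
$r{\left(p,S \right)} = 4 S + 4 p$ ($r{\left(p,S \right)} = -12 + 4 \left(p + \left(3 + S\right)\right) = -12 + 4 \left(3 + S + p\right) = -12 + \left(12 + 4 S + 4 p\right) = 4 S + 4 p$)
$w{\left(L,F \right)} = F + L$
$- 621 w{\left(f{\left(-2,-4 \right)} \left(-2\right),r{\left(5,3 - 1 \right)} \right)} = - 621 \left(\left(4 \left(3 - 1\right) + 4 \cdot 5\right) + \left(-4 - 2 - 4\right) \left(-2\right)\right) = - 621 \left(\left(4 \cdot 2 + 20\right) - -20\right) = - 621 \left(\left(8 + 20\right) + 20\right) = - 621 \left(28 + 20\right) = \left(-621\right) 48 = -29808$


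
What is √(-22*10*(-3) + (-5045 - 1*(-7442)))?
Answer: √3057 ≈ 55.290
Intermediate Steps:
√(-22*10*(-3) + (-5045 - 1*(-7442))) = √(-220*(-3) + (-5045 + 7442)) = √(660 + 2397) = √3057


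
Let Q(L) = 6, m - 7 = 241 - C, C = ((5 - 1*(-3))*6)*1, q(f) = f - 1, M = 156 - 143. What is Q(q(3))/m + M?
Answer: 1303/100 ≈ 13.030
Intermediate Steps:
M = 13
q(f) = -1 + f
C = 48 (C = ((5 + 3)*6)*1 = (8*6)*1 = 48*1 = 48)
m = 200 (m = 7 + (241 - 1*48) = 7 + (241 - 48) = 7 + 193 = 200)
Q(q(3))/m + M = 6/200 + 13 = (1/200)*6 + 13 = 3/100 + 13 = 1303/100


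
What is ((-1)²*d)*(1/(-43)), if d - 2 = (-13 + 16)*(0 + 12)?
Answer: -38/43 ≈ -0.88372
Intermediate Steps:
d = 38 (d = 2 + (-13 + 16)*(0 + 12) = 2 + 3*12 = 2 + 36 = 38)
((-1)²*d)*(1/(-43)) = ((-1)²*38)*(1/(-43)) = (1*38)*(1*(-1/43)) = 38*(-1/43) = -38/43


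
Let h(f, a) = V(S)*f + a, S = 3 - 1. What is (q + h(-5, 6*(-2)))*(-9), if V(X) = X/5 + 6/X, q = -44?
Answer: 657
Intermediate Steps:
S = 2
V(X) = 6/X + X/5 (V(X) = X*(⅕) + 6/X = X/5 + 6/X = 6/X + X/5)
h(f, a) = a + 17*f/5 (h(f, a) = (6/2 + (⅕)*2)*f + a = (6*(½) + ⅖)*f + a = (3 + ⅖)*f + a = 17*f/5 + a = a + 17*f/5)
(q + h(-5, 6*(-2)))*(-9) = (-44 + (6*(-2) + (17/5)*(-5)))*(-9) = (-44 + (-12 - 17))*(-9) = (-44 - 29)*(-9) = -73*(-9) = 657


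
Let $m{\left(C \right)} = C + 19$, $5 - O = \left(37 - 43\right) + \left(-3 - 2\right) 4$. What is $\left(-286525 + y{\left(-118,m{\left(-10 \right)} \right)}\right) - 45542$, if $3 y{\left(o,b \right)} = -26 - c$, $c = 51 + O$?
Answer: $-332103$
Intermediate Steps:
$O = 31$ ($O = 5 - \left(\left(37 - 43\right) + \left(-3 - 2\right) 4\right) = 5 - \left(-6 - 20\right) = 5 - -26 = 5 + 26 = 31$)
$c = 82$ ($c = 51 + 31 = 82$)
$m{\left(C \right)} = 19 + C$
$y{\left(o,b \right)} = -36$ ($y{\left(o,b \right)} = \frac{-26 - 82}{3} = \frac{1}{3} \left(-108\right) = -36$)
$\left(-286525 + y{\left(-118,m{\left(-10 \right)} \right)}\right) - 45542 = \left(-286525 - 36\right) - 45542 = -286561 - 45542 = -332103$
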